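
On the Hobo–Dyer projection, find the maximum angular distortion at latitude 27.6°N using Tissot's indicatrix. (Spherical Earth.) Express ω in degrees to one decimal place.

12.7°

Hobo–Dyer is a cylindrical equal-area projection with standard parallels at ±37.5°. For cylindrical equal-area with standard parallel φ₀, h = cos φ / cos φ₀ and k = cos φ₀ / cos φ, so h·k = 1.
At 27.6°: h = 1.117, k = 0.8952; principal scales a = 1.117, b = 0.8952.
sin(ω/2) = (a − b)/(a + b) = 0.2218/2.012 = 0.1102, so ω = 2 arcsin(0.1102) ≈ 12.7°.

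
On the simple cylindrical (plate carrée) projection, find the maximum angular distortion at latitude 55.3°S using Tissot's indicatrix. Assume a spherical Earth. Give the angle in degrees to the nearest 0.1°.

For the equirectangular projection with φ₀ = 0 (plate carrée), h = 1 along meridians and k = sec φ along parallels.
At 55.3°: h = 1.000, k = 1.757; principal scales a = 1.757, b = 1.000.
sin(ω/2) = (a − b)/(a + b) = 0.7566/2.757 = 0.2745, so ω = 2 arcsin(0.2745) ≈ 31.9°.

31.9°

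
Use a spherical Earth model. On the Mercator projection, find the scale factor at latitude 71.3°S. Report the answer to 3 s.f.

3.12

For Mercator, h = k = sec φ (a conformal cylindrical projection has a single point scale, 1/cos φ).
k = 1/cos 71.3° = 1/0.3206 = 3.119.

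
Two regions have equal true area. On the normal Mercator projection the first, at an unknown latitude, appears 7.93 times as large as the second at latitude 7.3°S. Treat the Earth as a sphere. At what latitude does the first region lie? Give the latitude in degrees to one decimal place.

On Mercator, (apparent₁)/(apparent₂) = sec²φ₁ / sec²φ₂ when true areas are equal.
cos²φ₂ / cos²φ₁ = 7.93  ⇒  cos φ₁ = cos 7.3° / √7.93 = 0.9919/2.816 = 0.3522.
φ₁ = arccos(0.3522) ≈ 69.4°.

69.4°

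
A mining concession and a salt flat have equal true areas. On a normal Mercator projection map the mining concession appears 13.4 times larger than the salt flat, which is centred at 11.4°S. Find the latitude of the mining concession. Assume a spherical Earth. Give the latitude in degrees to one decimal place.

74.5°

Mercator areal scale is sec²φ, so apparent-area ratio = sec²φ₁ / sec²φ₂ = cos²φ₂ / cos²φ₁.
cos²φ₂ / cos²φ₁ = 13.4  ⇒  cos φ₁ = cos 11.4° / √13.4 = 0.9803/3.661 = 0.2678.
φ₁ = arccos(0.2678) ≈ 74.5°.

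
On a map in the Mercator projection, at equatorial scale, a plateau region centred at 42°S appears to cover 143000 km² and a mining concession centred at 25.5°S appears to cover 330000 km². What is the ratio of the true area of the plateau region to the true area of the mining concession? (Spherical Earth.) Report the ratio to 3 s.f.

0.294

Mercator's areal exaggeration is sec²φ; hence true area = (apparent area) · cos²φ.
True area of plateau region: 143000 × cos²(42°) = 143000 × 0.5523 = 78970 km².
True area of mining concession: 330000 × cos²(25.5°) = 330000 × 0.8147 = 268800 km².
Ratio = 78970 / 268800 ≈ 0.294.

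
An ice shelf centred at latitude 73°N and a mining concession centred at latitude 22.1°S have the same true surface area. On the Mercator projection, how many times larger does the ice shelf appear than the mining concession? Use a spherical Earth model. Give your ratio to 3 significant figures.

Mercator is conformal with k = sec φ, so areal scale = k² = sec²φ.
At 73°: sec²(73°) = 1/0.2924² = 11.70.
At 22.1°: sec²(22.1°) = 1/0.9265² = 1.165.
Ratio = 11.70/1.165 = cos²(22.1°)/cos²(73°) ≈ 10.0.

10.0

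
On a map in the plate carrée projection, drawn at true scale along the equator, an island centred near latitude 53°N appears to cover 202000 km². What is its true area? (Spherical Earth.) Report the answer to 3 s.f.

For the equirectangular projection with φ₀ = 0 (plate carrée), h = 1 along meridians and k = sec φ along parallels.
Areal scale = h·k = 1 × sec φ; at 53°, h = 1.000, k = 1.662, so h·k = 1.662.
True area = apparent / (areal scale) = 202000 / 1.662 ≈ 122000 km².

122000 km²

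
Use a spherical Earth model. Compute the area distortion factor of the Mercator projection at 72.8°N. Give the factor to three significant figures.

11.4

The Mercator projection is conformal; its linear scale factor is the same in every direction and equals sec φ = 1/cos φ.
Areal scale = k² = sec²φ = 1/cos²(72.8°) = 1/0.2957² = 11.44.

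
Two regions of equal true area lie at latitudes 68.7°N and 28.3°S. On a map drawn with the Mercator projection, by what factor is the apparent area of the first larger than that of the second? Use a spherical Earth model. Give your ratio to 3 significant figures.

5.88

Mercator is conformal with k = sec φ, so areal scale = k² = sec²φ.
At 68.7°: sec²(68.7°) = 1/0.3633² = 7.579.
At 28.3°: sec²(28.3°) = 1/0.8805² = 1.290.
Ratio = 7.579/1.290 = cos²(28.3°)/cos²(68.7°) ≈ 5.88.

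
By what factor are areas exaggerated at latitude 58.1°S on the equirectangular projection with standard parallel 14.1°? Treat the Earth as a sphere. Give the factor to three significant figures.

1.84

With standard parallel φ₀ = 14.1°, the equirectangular projection gives x = Rλ cos φ₀, y = Rφ, so h = 1 and k = cos 14.1° / cos φ.
Areal scale = h·k = 1 × cos φ₀ / cos φ; at 58.1°, h = 1.000, k = 1.835, so h·k = 1.835.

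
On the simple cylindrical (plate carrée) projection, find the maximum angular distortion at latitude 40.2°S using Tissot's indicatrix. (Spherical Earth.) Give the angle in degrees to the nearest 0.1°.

Plate carrée maps x = Rλ, y = Rφ. The meridian scale is h = 1 and the parallel scale is k = 1/cos φ = sec φ.
At 40.2°: h = 1.000, k = 1.309; principal scales a = 1.309, b = 1.000.
sin(ω/2) = (a − b)/(a + b) = 0.3093/2.309 = 0.1339, so ω = 2 arcsin(0.1339) ≈ 15.4°.

15.4°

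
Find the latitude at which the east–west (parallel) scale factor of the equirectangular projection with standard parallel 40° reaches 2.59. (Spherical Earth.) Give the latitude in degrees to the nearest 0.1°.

72.8°

With standard parallel φ₀ = 40°, the equirectangular projection gives x = Rλ cos φ₀, y = Rφ, so h = 1 and k = cos 40° / cos φ.
k = cos φ₀ / cos φ = 2.59  ⇒  cos φ = cos 40° / 2.59 = 0.2958.
φ = arccos(0.2958) ≈ 72.8°.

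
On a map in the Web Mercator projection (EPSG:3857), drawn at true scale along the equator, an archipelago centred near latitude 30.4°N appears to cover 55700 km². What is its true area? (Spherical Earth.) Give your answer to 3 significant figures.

The Mercator projection is conformal; its linear scale factor is the same in every direction and equals sec φ = 1/cos φ.
Areal scale = k² = sec²φ = 1/cos²(30.4°) = 1/0.8625² = 1.344.
True area = apparent / (areal scale) = 55700 / 1.344 ≈ 41400 km².

41400 km²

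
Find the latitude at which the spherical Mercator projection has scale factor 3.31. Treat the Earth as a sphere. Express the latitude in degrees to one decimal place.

72.4°

Mercator scale is k = sec φ = 1/cos φ.
1/cos φ = 3.31  ⇒  cos φ = 0.3021  ⇒  φ = arccos(0.3021) ≈ 72.4°.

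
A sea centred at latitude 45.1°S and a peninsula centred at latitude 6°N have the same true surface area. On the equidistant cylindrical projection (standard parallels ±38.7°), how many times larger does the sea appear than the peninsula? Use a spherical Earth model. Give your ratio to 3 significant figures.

With standard parallel φ₀ = 38.7°, the equirectangular projection gives x = Rλ cos φ₀, y = Rφ, so h = 1 and k = cos 38.7° / cos φ.
Areal scale at 45.1°: h·k = 1.000 × 1.106 = 1.106.
Areal scale at 6°: h·k = 1.000 × 0.7847 = 0.7847.
Ratio = 1.106/0.7847 ≈ 1.41.

1.41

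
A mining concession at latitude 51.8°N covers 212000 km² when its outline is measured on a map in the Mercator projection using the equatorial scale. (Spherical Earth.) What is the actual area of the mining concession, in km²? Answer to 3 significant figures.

Mercator is conformal, so the point scale is isotropic: h = k = sec φ = 1/cos φ.
Areal scale = k² = sec²φ = 1/cos²(51.8°) = 1/0.6184² = 2.615.
True area = apparent / (areal scale) = 212000 / 2.615 ≈ 81100 km².

81100 km²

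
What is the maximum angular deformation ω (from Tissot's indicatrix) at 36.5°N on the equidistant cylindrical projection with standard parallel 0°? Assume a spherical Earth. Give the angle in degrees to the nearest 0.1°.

12.5°

For the equirectangular projection with φ₀ = 0 (plate carrée), h = 1 along meridians and k = sec φ along parallels.
At 36.5°: h = 1.000, k = 1.244; principal scales a = 1.244, b = 1.000.
sin(ω/2) = (a − b)/(a + b) = 0.2440/2.244 = 0.1087, so ω = 2 arcsin(0.1087) ≈ 12.5°.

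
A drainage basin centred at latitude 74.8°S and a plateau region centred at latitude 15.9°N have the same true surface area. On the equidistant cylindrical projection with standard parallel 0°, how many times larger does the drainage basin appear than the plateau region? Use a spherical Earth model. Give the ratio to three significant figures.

3.67

Plate carrée maps x = Rλ, y = Rφ. The meridian scale is h = 1 and the parallel scale is k = 1/cos φ = sec φ.
Areal scale at 74.8°: h·k = 1.000 × 3.814 = 3.814.
Areal scale at 15.9°: h·k = 1.000 × 1.040 = 1.040.
Ratio = 3.814/1.040 ≈ 3.67.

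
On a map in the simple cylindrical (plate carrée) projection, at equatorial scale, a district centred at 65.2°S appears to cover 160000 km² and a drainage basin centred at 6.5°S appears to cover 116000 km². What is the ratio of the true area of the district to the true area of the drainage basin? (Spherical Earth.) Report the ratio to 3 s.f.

0.582

On the plate carrée, areal scale = h·k = 1 × sec φ, so true area = apparent × cos φ.
True area of district: 160000 × cos(65.2°) = 160000 × 0.4195 = 67110 km².
True area of drainage basin: 116000 × cos(6.5°) = 116000 × 0.9936 = 115300 km².
Ratio = 67110 / 115300 ≈ 0.582.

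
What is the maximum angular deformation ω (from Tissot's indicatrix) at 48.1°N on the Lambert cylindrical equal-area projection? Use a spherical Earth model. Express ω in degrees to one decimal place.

The Lambert cylindrical equal-area projection is the cylindrical equal-area projection with its standard parallel at the equator (φ₀ = 0). For cylindrical equal-area with standard parallel φ₀, h = cos φ / cos φ₀ and k = cos φ₀ / cos φ, so h·k = 1.
At 48.1°: h = 0.6678, k = 1.497; principal scales a = 1.497, b = 0.6678.
sin(ω/2) = (a − b)/(a + b) = 0.8295/2.165 = 0.3831, so ω = 2 arcsin(0.3831) ≈ 45.1°.

45.1°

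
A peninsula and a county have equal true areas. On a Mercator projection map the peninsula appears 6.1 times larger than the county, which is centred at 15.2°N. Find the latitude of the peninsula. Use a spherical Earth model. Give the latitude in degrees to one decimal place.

On Mercator, (apparent₁)/(apparent₂) = sec²φ₁ / sec²φ₂ when true areas are equal.
cos²φ₂ / cos²φ₁ = 6.1  ⇒  cos φ₁ = cos 15.2° / √6.1 = 0.9650/2.470 = 0.3907.
φ₁ = arccos(0.3907) ≈ 67.0°.

67.0°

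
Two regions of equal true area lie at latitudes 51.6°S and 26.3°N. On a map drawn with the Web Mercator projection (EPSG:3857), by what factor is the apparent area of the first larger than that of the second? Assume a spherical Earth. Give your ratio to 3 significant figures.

2.08

On Mercator, area is exaggerated by sec²φ = 1/cos²φ.
At 51.6°: sec²(51.6°) = 1/0.6211² = 2.592.
At 26.3°: sec²(26.3°) = 1/0.8965² = 1.244.
Ratio = 2.592/1.244 = cos²(26.3°)/cos²(51.6°) ≈ 2.08.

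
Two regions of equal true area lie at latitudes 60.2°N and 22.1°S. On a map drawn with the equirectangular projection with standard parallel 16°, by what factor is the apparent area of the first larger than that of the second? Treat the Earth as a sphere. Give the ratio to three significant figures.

1.86

With standard parallel φ₀ = 16°, the equirectangular projection gives x = Rλ cos φ₀, y = Rφ, so h = 1 and k = cos 16° / cos φ.
Areal scale at 60.2°: h·k = 1.000 × 1.934 = 1.934.
Areal scale at 22.1°: h·k = 1.000 × 1.037 = 1.037.
Ratio = 1.934/1.037 ≈ 1.86.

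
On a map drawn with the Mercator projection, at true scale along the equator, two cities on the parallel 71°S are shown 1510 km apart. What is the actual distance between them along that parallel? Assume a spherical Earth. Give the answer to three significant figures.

The Mercator projection is conformal; its linear scale factor is the same in every direction and equals sec φ = 1/cos φ.
Along the parallel at 71°, map distances are exaggerated by k = sec 71° = 3.072.
True distance = 1510 / 3.072 = 1510 × cos 71° ≈ 492 km.

492 km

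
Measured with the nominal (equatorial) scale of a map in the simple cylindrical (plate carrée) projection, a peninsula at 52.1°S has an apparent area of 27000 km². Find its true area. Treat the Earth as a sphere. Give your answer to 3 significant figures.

For the equirectangular projection with φ₀ = 0 (plate carrée), h = 1 along meridians and k = sec φ along parallels.
Areal scale = h·k = 1 × sec φ; at 52.1°, h = 1.000, k = 1.628, so h·k = 1.628.
True area = apparent / (areal scale) = 27000 / 1.628 ≈ 16600 km².

16600 km²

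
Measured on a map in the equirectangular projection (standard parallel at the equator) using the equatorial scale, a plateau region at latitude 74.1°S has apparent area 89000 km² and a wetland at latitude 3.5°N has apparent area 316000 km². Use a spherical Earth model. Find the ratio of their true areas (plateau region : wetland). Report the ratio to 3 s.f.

On the plate carrée, areal scale = h·k = 1 × sec φ, so true area = apparent × cos φ.
True area of plateau region: 89000 × cos(74.1°) = 89000 × 0.2740 = 24380 km².
True area of wetland: 316000 × cos(3.5°) = 316000 × 0.9981 = 315400 km².
Ratio = 24380 / 315400 ≈ 0.0773.

0.0773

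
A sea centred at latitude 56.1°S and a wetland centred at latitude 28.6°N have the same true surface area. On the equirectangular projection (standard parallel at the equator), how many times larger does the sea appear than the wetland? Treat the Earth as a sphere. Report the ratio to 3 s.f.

1.57

For the equirectangular projection with φ₀ = 0 (plate carrée), h = 1 along meridians and k = sec φ along parallels.
Areal scale at 56.1°: h·k = 1.000 × 1.793 = 1.793.
Areal scale at 28.6°: h·k = 1.000 × 1.139 = 1.139.
Ratio = 1.793/1.139 ≈ 1.57.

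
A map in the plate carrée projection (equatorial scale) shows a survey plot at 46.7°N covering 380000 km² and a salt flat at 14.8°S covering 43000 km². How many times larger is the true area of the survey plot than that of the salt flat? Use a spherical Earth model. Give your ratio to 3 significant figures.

On the plate carrée, areal scale = h·k = 1 × sec φ, so true area = apparent × cos φ.
True area of survey plot: 380000 × cos(46.7°) = 380000 × 0.6858 = 260600 km².
True area of salt flat: 43000 × cos(14.8°) = 43000 × 0.9668 = 41570 km².
Ratio = 260600 / 41570 ≈ 6.27.

6.27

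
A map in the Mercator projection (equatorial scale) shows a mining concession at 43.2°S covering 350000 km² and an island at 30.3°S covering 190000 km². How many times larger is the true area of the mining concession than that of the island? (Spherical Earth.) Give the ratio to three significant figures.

Mercator's areal exaggeration is sec²φ; hence true area = (apparent area) · cos²φ.
True area of mining concession: 350000 × cos²(43.2°) = 350000 × 0.5314 = 186000 km².
True area of island: 190000 × cos²(30.3°) = 190000 × 0.7455 = 141600 km².
Ratio = 186000 / 141600 ≈ 1.31.

1.31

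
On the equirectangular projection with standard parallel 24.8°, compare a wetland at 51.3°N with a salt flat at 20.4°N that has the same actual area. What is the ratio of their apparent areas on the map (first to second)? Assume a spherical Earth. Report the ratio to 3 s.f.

1.50

In the equirectangular projection with standard parallel φ₀ = 24.8° (x = Rλ cos φ₀, y = Rφ), meridians are true-scale (h = 1) and the parallel scale is k = cos φ₀ / cos φ.
Areal scale at 51.3°: h·k = 1.000 × 1.452 = 1.452.
Areal scale at 20.4°: h·k = 1.000 × 0.9685 = 0.9685.
Ratio = 1.452/0.9685 ≈ 1.50.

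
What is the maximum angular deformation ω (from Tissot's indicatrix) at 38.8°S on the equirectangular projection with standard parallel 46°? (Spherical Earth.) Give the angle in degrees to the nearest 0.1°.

In the equirectangular projection with standard parallel φ₀ = 46° (x = Rλ cos φ₀, y = Rφ), meridians are true-scale (h = 1) and the parallel scale is k = cos φ₀ / cos φ.
At 38.8°: h = 1.000, k = 0.8913; principal scales a = 1.000, b = 0.8913.
sin(ω/2) = (a − b)/(a + b) = 0.1087/1.891 = 0.05745, so ω = 2 arcsin(0.05745) ≈ 6.6°.

6.6°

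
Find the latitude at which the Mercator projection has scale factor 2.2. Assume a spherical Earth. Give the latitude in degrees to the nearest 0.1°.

63.0°

Mercator scale is k = sec φ = 1/cos φ.
1/cos φ = 2.2  ⇒  cos φ = 0.4545  ⇒  φ = arccos(0.4545) ≈ 63.0°.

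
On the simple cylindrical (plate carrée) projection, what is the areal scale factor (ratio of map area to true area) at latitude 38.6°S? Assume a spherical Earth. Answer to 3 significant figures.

1.28

Plate carrée maps x = Rλ, y = Rφ. The meridian scale is h = 1 and the parallel scale is k = 1/cos φ = sec φ.
Areal scale = h·k = 1 × sec φ; at 38.6°, h = 1.000, k = 1.280, so h·k = 1.280.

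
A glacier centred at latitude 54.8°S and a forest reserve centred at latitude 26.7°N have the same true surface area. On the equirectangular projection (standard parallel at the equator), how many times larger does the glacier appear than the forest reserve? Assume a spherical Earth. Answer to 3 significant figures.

1.55

For the equirectangular projection with φ₀ = 0 (plate carrée), h = 1 along meridians and k = sec φ along parallels.
Areal scale at 54.8°: h·k = 1.000 × 1.735 = 1.735.
Areal scale at 26.7°: h·k = 1.000 × 1.119 = 1.119.
Ratio = 1.735/1.119 ≈ 1.55.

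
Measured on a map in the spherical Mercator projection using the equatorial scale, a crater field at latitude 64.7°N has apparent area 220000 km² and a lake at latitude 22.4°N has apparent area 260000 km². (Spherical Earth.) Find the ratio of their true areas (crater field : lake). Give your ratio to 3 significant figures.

On Mercator the areal scale is sec²φ, so true area = apparent × cos²φ.
True area of crater field: 220000 × cos²(64.7°) = 220000 × 0.1826 = 40180 km².
True area of lake: 260000 × cos²(22.4°) = 260000 × 0.8548 = 222200 km².
Ratio = 40180 / 222200 ≈ 0.181.

0.181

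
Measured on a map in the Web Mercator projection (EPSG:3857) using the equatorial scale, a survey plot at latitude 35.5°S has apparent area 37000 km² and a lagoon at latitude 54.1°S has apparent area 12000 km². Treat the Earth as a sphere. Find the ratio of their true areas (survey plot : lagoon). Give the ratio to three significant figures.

On Mercator the areal scale is sec²φ, so true area = apparent × cos²φ.
True area of survey plot: 37000 × cos²(35.5°) = 37000 × 0.6628 = 24520 km².
True area of lagoon: 12000 × cos²(54.1°) = 12000 × 0.3438 = 4126 km².
Ratio = 24520 / 4126 ≈ 5.94.

5.94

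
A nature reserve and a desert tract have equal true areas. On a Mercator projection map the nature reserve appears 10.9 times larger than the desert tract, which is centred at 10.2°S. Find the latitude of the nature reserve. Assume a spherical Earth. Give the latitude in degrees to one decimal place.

72.7°

For equal true areas on Mercator, apparent areas scale as sec²φ, so the ratio is cos²φ₂ / cos²φ₁.
cos²φ₂ / cos²φ₁ = 10.9  ⇒  cos φ₁ = cos 10.2° / √10.9 = 0.9842/3.302 = 0.2981.
φ₁ = arccos(0.2981) ≈ 72.7°.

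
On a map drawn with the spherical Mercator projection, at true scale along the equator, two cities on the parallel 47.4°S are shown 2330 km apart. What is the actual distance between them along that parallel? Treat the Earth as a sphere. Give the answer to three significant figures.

Mercator is conformal, so the point scale is isotropic: h = k = sec φ = 1/cos φ.
Along the parallel at 47.4°, map distances are exaggerated by k = sec 47.4° = 1.477.
True distance = 2330 / 1.477 = 2330 × cos 47.4° ≈ 1580 km.

1580 km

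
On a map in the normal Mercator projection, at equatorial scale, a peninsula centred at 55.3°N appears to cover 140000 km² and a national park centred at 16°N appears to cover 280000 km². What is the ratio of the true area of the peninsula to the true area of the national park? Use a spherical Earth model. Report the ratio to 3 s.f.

Mercator's areal exaggeration is sec²φ; hence true area = (apparent area) · cos²φ.
True area of peninsula: 140000 × cos²(55.3°) = 140000 × 0.3241 = 45370 km².
True area of national park: 280000 × cos²(16°) = 280000 × 0.9240 = 258700 km².
Ratio = 45370 / 258700 ≈ 0.175.

0.175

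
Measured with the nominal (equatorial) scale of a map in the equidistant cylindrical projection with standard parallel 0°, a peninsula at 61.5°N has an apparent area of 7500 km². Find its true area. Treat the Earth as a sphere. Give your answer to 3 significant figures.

3580 km²

Plate carrée maps x = Rλ, y = Rφ. The meridian scale is h = 1 and the parallel scale is k = 1/cos φ = sec φ.
Areal scale = h·k = 1 × sec φ; at 61.5°, h = 1.000, k = 2.096, so h·k = 2.096.
True area = apparent / (areal scale) = 7500 / 2.096 ≈ 3580 km².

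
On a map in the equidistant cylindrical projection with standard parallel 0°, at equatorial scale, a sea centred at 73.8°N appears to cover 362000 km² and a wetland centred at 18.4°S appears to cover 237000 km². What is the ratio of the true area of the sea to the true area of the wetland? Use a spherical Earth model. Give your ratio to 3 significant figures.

On the plate carrée, areal scale = h·k = 1 × sec φ, so true area = apparent × cos φ.
True area of sea: 362000 × cos(73.8°) = 362000 × 0.2790 = 101000 km².
True area of wetland: 237000 × cos(18.4°) = 237000 × 0.9489 = 224900 km².
Ratio = 101000 / 224900 ≈ 0.449.

0.449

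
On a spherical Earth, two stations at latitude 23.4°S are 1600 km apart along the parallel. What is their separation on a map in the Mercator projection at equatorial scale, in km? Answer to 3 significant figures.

The Mercator projection is conformal; its linear scale factor is the same in every direction and equals sec φ = 1/cos φ.
Along the parallel, k = sec 23.4° = 1/0.9178 = 1.090.
Map distance = 1600 × 1.090 ≈ 1740 km.

1740 km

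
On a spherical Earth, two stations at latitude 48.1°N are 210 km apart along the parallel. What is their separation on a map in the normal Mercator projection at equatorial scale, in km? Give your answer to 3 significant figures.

314 km

Mercator is conformal, so the point scale is isotropic: h = k = sec φ = 1/cos φ.
Along the parallel, k = sec 48.1° = 1/0.6678 = 1.497.
Map distance = 210 × 1.497 ≈ 314 km.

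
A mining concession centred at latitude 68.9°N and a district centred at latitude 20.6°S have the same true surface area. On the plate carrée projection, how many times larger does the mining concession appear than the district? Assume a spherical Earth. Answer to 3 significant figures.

2.60

Plate carrée maps x = Rλ, y = Rφ. The meridian scale is h = 1 and the parallel scale is k = 1/cos φ = sec φ.
Areal scale at 68.9°: h·k = 1.000 × 2.778 = 2.778.
Areal scale at 20.6°: h·k = 1.000 × 1.068 = 1.068.
Ratio = 2.778/1.068 ≈ 2.60.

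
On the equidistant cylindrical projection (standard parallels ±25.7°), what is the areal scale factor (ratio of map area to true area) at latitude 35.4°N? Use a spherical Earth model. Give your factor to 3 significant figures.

With standard parallel φ₀ = 25.7°, the equirectangular projection gives x = Rλ cos φ₀, y = Rφ, so h = 1 and k = cos 25.7° / cos φ.
Areal scale = h·k = 1 × cos φ₀ / cos φ; at 35.4°, h = 1.000, k = 1.105, so h·k = 1.105.

1.11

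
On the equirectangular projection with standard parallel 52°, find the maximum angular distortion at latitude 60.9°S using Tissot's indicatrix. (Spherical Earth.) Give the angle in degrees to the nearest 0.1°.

With standard parallel φ₀ = 52°, the equirectangular projection gives x = Rλ cos φ₀, y = Rφ, so h = 1 and k = cos 52° / cos φ.
At 60.9°: h = 1.000, k = 1.266; principal scales a = 1.266, b = 1.000.
sin(ω/2) = (a − b)/(a + b) = 0.2659/2.266 = 0.1174, so ω = 2 arcsin(0.1174) ≈ 13.5°.

13.5°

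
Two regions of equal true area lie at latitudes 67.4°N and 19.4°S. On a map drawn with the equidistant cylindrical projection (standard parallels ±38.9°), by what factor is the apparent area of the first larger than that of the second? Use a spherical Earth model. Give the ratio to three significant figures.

In the equirectangular projection with standard parallel φ₀ = 38.9° (x = Rλ cos φ₀, y = Rφ), meridians are true-scale (h = 1) and the parallel scale is k = cos φ₀ / cos φ.
Areal scale at 67.4°: h·k = 1.000 × 2.025 = 2.025.
Areal scale at 19.4°: h·k = 1.000 × 0.8251 = 0.8251.
Ratio = 2.025/0.8251 ≈ 2.45.

2.45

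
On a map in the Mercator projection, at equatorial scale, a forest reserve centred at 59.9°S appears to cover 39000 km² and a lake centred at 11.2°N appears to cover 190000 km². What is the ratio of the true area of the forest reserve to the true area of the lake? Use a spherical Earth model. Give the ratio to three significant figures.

Since Mercator area scale is 1/cos²φ, the true area equals the apparent area multiplied by cos²φ.
True area of forest reserve: 39000 × cos²(59.9°) = 39000 × 0.2515 = 9809 km².
True area of lake: 190000 × cos²(11.2°) = 190000 × 0.9623 = 182800 km².
Ratio = 9809 / 182800 ≈ 0.0537.

0.0537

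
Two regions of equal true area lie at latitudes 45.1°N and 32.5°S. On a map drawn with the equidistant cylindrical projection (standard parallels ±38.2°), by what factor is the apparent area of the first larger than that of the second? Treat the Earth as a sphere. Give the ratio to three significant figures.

With standard parallel φ₀ = 38.2°, the equirectangular projection gives x = Rλ cos φ₀, y = Rφ, so h = 1 and k = cos 38.2° / cos φ.
Areal scale at 45.1°: h·k = 1.000 × 1.113 = 1.113.
Areal scale at 32.5°: h·k = 1.000 × 0.9318 = 0.9318.
Ratio = 1.113/0.9318 ≈ 1.19.

1.19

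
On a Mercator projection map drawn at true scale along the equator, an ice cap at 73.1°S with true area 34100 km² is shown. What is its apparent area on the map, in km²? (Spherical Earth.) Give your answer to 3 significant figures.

404000 km²

For Mercator, h = k = sec φ (a conformal cylindrical projection has a single point scale, 1/cos φ).
Areal scale = k² = sec²φ = 1/cos²(73.1°) = 1/0.2907² = 11.83.
Apparent area = 34100 × 11.83 ≈ 404000 km².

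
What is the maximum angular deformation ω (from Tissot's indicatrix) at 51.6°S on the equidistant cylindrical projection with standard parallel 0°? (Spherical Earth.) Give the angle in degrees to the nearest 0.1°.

Plate carrée maps x = Rλ, y = Rφ. The meridian scale is h = 1 and the parallel scale is k = 1/cos φ = sec φ.
At 51.6°: h = 1.000, k = 1.610; principal scales a = 1.610, b = 1.000.
sin(ω/2) = (a − b)/(a + b) = 0.6099/2.610 = 0.2337, so ω = 2 arcsin(0.2337) ≈ 27.0°.

27.0°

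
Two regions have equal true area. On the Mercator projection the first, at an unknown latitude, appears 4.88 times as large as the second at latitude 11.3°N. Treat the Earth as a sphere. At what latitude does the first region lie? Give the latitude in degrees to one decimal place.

Mercator areal scale is sec²φ, so apparent-area ratio = sec²φ₁ / sec²φ₂ = cos²φ₂ / cos²φ₁.
cos²φ₂ / cos²φ₁ = 4.88  ⇒  cos φ₁ = cos 11.3° / √4.88 = 0.9806/2.209 = 0.4439.
φ₁ = arccos(0.4439) ≈ 63.6°.

63.6°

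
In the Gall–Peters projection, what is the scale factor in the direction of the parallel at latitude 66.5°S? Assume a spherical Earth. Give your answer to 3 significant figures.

1.77

Gall–Peters is a cylindrical equal-area projection with standard parallels at ±45°. Cylindrical equal-area (φ₀ = 45°): h = cos φ / cos 45° along meridians, k = cos 45° / cos φ along parallels; h·k = 1.
k = cos 45° / cos 66.5° = 0.7071/0.3987 = 1.773.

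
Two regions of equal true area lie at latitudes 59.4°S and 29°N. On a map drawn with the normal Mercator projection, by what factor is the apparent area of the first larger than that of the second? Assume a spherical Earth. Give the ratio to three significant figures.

2.95

On Mercator, area is exaggerated by sec²φ = 1/cos²φ.
At 59.4°: sec²(59.4°) = 1/0.5090² = 3.859.
At 29°: sec²(29°) = 1/0.8746² = 1.307.
Ratio = 3.859/1.307 = cos²(29°)/cos²(59.4°) ≈ 2.95.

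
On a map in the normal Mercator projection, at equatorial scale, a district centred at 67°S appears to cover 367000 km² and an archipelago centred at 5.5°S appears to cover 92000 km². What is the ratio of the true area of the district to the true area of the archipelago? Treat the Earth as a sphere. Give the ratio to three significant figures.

0.615

Mercator's areal exaggeration is sec²φ; hence true area = (apparent area) · cos²φ.
True area of district: 367000 × cos²(67°) = 367000 × 0.1527 = 56030 km².
True area of archipelago: 92000 × cos²(5.5°) = 92000 × 0.9908 = 91150 km².
Ratio = 56030 / 91150 ≈ 0.615.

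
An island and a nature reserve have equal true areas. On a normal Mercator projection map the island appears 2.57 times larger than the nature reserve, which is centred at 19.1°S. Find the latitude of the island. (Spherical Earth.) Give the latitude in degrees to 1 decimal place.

For equal true areas on Mercator, apparent areas scale as sec²φ, so the ratio is cos²φ₂ / cos²φ₁.
cos²φ₂ / cos²φ₁ = 2.57  ⇒  cos φ₁ = cos 19.1° / √2.57 = 0.9449/1.603 = 0.5894.
φ₁ = arccos(0.5894) ≈ 53.9°.

53.9°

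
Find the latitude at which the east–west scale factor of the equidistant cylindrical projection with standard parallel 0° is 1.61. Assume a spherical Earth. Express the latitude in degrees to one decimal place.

51.6°

Plate carrée: h = 1, k = sec φ along parallels.
sec φ = 1.61  ⇒  cos φ = 0.6211  ⇒  φ ≈ 51.6°.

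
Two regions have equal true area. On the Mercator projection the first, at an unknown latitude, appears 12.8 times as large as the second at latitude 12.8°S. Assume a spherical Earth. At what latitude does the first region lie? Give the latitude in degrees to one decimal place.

74.2°

For equal true areas on Mercator, apparent areas scale as sec²φ, so the ratio is cos²φ₂ / cos²φ₁.
cos²φ₂ / cos²φ₁ = 12.8  ⇒  cos φ₁ = cos 12.8° / √12.8 = 0.9751/3.578 = 0.2726.
φ₁ = arccos(0.2726) ≈ 74.2°.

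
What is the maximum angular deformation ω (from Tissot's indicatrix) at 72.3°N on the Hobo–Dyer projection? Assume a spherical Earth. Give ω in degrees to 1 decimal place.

96.1°

The Hobo–Dyer projection is cylindrical equal-area with φ₀ = 37.5°. Cylindrical equal-area (φ₀ = 37.5°): h = cos φ / cos 37.5° along meridians, k = cos 37.5° / cos φ along parallels; h·k = 1.
At 72.3°: h = 0.3832, k = 2.609; principal scales a = 2.609, b = 0.3832.
sin(ω/2) = (a − b)/(a + b) = 2.226/2.993 = 0.7439, so ω = 2 arcsin(0.7439) ≈ 96.1°.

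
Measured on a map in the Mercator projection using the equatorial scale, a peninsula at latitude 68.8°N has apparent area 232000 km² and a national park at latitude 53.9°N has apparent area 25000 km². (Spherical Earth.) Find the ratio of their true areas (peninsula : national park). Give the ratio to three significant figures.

On Mercator the areal scale is sec²φ, so true area = apparent × cos²φ.
True area of peninsula: 232000 × cos²(68.8°) = 232000 × 0.1308 = 30340 km².
True area of national park: 25000 × cos²(53.9°) = 25000 × 0.3472 = 8679 km².
Ratio = 30340 / 8679 ≈ 3.50.

3.50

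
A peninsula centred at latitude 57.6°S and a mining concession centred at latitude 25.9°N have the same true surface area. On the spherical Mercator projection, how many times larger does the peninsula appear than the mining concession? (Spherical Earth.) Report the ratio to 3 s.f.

Mercator is conformal with k = sec φ, so areal scale = k² = sec²φ.
At 57.6°: sec²(57.6°) = 1/0.5358² = 3.483.
At 25.9°: sec²(25.9°) = 1/0.8996² = 1.236.
Ratio = 3.483/1.236 = cos²(25.9°)/cos²(57.6°) ≈ 2.82.

2.82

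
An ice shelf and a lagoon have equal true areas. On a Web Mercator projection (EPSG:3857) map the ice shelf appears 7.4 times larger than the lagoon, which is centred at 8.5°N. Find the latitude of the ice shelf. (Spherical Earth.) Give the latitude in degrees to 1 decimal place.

68.7°

On Mercator, (apparent₁)/(apparent₂) = sec²φ₁ / sec²φ₂ when true areas are equal.
cos²φ₂ / cos²φ₁ = 7.4  ⇒  cos φ₁ = cos 8.5° / √7.4 = 0.9890/2.720 = 0.3636.
φ₁ = arccos(0.3636) ≈ 68.7°.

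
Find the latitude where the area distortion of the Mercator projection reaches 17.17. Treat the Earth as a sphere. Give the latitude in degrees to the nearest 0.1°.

76.0°

Mercator areal scale is sec²φ.
sec²φ = 17.17  ⇒  cos²φ = 0.05824  ⇒  cos φ = 0.2413.
φ = arccos(0.2413) ≈ 76.0°.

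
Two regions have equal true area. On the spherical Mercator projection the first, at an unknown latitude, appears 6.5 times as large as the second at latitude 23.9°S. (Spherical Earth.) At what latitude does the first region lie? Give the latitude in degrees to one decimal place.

69.0°

On Mercator, (apparent₁)/(apparent₂) = sec²φ₁ / sec²φ₂ when true areas are equal.
cos²φ₂ / cos²φ₁ = 6.5  ⇒  cos φ₁ = cos 23.9° / √6.5 = 0.9143/2.550 = 0.3586.
φ₁ = arccos(0.3586) ≈ 69.0°.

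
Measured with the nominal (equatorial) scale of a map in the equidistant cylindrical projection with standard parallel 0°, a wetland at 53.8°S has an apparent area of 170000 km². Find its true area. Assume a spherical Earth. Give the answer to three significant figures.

100000 km²

In the plate carrée (x = Rλ, y = Rφ), meridians are true-scale (h = 1) and parallels are stretched by k = sec φ.
Areal scale = h·k = 1 × sec φ; at 53.8°, h = 1.000, k = 1.693, so h·k = 1.693.
True area = apparent / (areal scale) = 170000 / 1.693 ≈ 100000 km².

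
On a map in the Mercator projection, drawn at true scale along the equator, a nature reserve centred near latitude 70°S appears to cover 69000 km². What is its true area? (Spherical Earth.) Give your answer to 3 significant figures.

8070 km²

The Mercator projection is conformal; its linear scale factor is the same in every direction and equals sec φ = 1/cos φ.
Areal scale = k² = sec²φ = 1/cos²(70°) = 1/0.3420² = 8.549.
True area = apparent / (areal scale) = 69000 / 8.549 ≈ 8070 km².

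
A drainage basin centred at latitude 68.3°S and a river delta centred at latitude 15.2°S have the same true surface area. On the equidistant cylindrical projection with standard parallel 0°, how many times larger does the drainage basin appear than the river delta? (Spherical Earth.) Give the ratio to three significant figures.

2.61

Plate carrée maps x = Rλ, y = Rφ. The meridian scale is h = 1 and the parallel scale is k = 1/cos φ = sec φ.
Areal scale at 68.3°: h·k = 1.000 × 2.705 = 2.705.
Areal scale at 15.2°: h·k = 1.000 × 1.036 = 1.036.
Ratio = 2.705/1.036 ≈ 2.61.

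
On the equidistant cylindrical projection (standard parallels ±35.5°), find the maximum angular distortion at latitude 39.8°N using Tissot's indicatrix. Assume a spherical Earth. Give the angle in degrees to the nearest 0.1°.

In the equirectangular projection with standard parallel φ₀ = 35.5° (x = Rλ cos φ₀, y = Rφ), meridians are true-scale (h = 1) and the parallel scale is k = cos φ₀ / cos φ.
At 39.8°: h = 1.000, k = 1.060; principal scales a = 1.060, b = 1.000.
sin(ω/2) = (a − b)/(a + b) = 0.05966/2.060 = 0.02896, so ω = 2 arcsin(0.02896) ≈ 3.3°.

3.3°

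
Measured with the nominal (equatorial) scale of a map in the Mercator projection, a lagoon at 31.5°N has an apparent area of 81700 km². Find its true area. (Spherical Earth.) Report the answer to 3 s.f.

Mercator is conformal, so the point scale is isotropic: h = k = sec φ = 1/cos φ.
Areal scale = k² = sec²φ = 1/cos²(31.5°) = 1/0.8526² = 1.376.
True area = apparent / (areal scale) = 81700 / 1.376 ≈ 59400 km².

59400 km²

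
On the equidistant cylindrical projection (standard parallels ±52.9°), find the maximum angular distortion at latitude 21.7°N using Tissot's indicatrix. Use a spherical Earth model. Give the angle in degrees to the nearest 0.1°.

24.6°

With standard parallel φ₀ = 52.9°, the equirectangular projection gives x = Rλ cos φ₀, y = Rφ, so h = 1 and k = cos 52.9° / cos φ.
At 21.7°: h = 1.000, k = 0.6492; principal scales a = 1.000, b = 0.6492.
sin(ω/2) = (a − b)/(a + b) = 0.3508/1.649 = 0.2127, so ω = 2 arcsin(0.2127) ≈ 24.6°.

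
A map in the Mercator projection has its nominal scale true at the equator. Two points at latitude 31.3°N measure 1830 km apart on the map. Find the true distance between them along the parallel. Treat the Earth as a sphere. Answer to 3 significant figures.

1560 km

For Mercator, h = k = sec φ (a conformal cylindrical projection has a single point scale, 1/cos φ).
Along the parallel at 31.3°, map distances are exaggerated by k = sec 31.3° = 1.170.
True distance = 1830 / 1.170 = 1830 × cos 31.3° ≈ 1560 km.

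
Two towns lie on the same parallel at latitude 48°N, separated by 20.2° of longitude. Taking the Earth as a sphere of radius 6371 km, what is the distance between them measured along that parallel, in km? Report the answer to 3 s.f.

Arc length along a parallel = R cos φ · Δλ (with Δλ in radians).
= 6371 × cos 48° × (20.2° × π/180) = 6371 × 0.6691 × 0.3526 ≈ 1500 km.

1500 km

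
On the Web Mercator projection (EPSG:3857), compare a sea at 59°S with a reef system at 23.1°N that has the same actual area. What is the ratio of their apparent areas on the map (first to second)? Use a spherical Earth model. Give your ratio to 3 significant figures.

Mercator is conformal with k = sec φ, so areal scale = k² = sec²φ.
At 59°: sec²(59°) = 1/0.5150² = 3.770.
At 23.1°: sec²(23.1°) = 1/0.9198² = 1.182.
Ratio = 3.770/1.182 = cos²(23.1°)/cos²(59°) ≈ 3.19.

3.19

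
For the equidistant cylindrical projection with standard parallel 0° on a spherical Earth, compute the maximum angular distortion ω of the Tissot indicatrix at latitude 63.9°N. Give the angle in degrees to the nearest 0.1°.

In the plate carrée (x = Rλ, y = Rφ), meridians are true-scale (h = 1) and parallels are stretched by k = sec φ.
At 63.9°: h = 1.000, k = 2.273; principal scales a = 2.273, b = 1.000.
sin(ω/2) = (a − b)/(a + b) = 1.273/3.273 = 0.3889, so ω = 2 arcsin(0.3889) ≈ 45.8°.

45.8°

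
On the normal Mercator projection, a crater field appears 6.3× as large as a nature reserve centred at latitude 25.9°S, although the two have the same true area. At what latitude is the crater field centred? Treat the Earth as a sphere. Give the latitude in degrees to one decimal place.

69.0°

Mercator areal scale is sec²φ, so apparent-area ratio = sec²φ₁ / sec²φ₂ = cos²φ₂ / cos²φ₁.
cos²φ₂ / cos²φ₁ = 6.3  ⇒  cos φ₁ = cos 25.9° / √6.3 = 0.8996/2.510 = 0.3584.
φ₁ = arccos(0.3584) ≈ 69.0°.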